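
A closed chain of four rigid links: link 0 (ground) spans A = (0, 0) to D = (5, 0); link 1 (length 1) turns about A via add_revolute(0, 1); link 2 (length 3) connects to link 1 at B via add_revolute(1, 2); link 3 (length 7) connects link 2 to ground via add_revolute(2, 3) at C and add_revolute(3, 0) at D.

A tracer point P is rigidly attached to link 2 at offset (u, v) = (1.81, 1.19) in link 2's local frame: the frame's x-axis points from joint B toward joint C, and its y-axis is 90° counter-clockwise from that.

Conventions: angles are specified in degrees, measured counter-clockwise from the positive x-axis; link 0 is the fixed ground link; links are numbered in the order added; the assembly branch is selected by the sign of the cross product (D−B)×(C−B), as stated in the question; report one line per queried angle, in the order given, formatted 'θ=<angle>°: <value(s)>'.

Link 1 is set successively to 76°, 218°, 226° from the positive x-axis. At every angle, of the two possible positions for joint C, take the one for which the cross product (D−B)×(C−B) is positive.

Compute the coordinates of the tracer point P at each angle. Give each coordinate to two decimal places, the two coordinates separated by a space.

A=(0,0), D=(5.00,0)
θ=76°: B = A + 1.00·(cos76°, sin76°) = (0.2419, 0.9703)
θ=76°: |BD| = 4.8560
θ=76°: circle(B,3.00) ∩ circle(D,7.00): a=-1.6906, h=2.4783
θ=76°:   candidates: C₊=(-0.9194,3.7364) cross=12.035; C₋=(-1.9098,-1.1202) cross=-12.035
θ=76°:   branch + wants cross > 0 → take C=(-0.9194,3.7364) (cross=12.035)
θ=76°: ex = (C−B)/|BC| = (-0.3871,0.9220); ey = (-0.9220,-0.3871)
θ=76°: P = B + 1.81·ex + 1.19·ey = (-1.5560,2.1785)
θ=218°: B = A + 1.00·(cos218°, sin218°) = (-0.7880, -0.6157)
θ=218°: |BD| = 5.8207
θ=218°: circle(B,3.00) ∩ circle(D,7.00): a=-0.5257, h=2.9536
θ=218°:   candidates: C₊=(-1.6232,2.2657) cross=17.192; C₋=(-0.9984,-3.6083) cross=-17.192
θ=218°:   branch + wants cross > 0 → take C=(-1.6232,2.2657) (cross=17.192)
θ=218°: ex = (C−B)/|BC| = (-0.2784,0.9605); ey = (-0.9605,-0.2784)
θ=218°: P = B + 1.81·ex + 1.19·ey = (-2.4348,0.7915)
θ=226°: B = A + 1.00·(cos226°, sin226°) = (-0.6947, -0.7193)
θ=226°: |BD| = 5.7399
θ=226°: circle(B,3.00) ∩ circle(D,7.00): a=-0.6144, h=2.9364
θ=226°:   candidates: C₊=(-1.6722,2.1169) cross=16.855; C₋=(-0.9362,-3.7096) cross=-16.855
θ=226°:   branch + wants cross > 0 → take C=(-1.6722,2.1169) (cross=16.855)
θ=226°: ex = (C−B)/|BC| = (-0.3259,0.9454); ey = (-0.9454,-0.3259)
θ=226°: P = B + 1.81·ex + 1.19·ey = (-2.4095,0.6041)

θ=76°: -1.56 2.18
θ=218°: -2.43 0.79
θ=226°: -2.41 0.60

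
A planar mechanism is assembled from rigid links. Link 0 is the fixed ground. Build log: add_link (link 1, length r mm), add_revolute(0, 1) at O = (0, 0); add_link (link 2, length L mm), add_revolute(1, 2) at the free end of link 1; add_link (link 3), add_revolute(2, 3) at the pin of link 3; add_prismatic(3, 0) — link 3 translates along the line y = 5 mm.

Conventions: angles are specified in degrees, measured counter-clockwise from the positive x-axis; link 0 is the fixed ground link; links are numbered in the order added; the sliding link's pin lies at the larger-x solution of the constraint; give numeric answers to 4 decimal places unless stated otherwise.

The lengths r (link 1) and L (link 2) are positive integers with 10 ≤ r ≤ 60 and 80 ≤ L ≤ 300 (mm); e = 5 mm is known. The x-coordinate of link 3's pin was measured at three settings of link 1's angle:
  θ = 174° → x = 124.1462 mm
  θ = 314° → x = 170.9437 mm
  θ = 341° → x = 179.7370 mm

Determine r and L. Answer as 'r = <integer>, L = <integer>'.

constraint per measurement: (x − r cos θ)² + (r sin θ − e)² = L²
subtracting the θ₁ and θ₂ equations cancels the r² and L² terms:
r = (x₁² − x₂²) / (2[(x₁cos θ₁ + e sin θ₁) − (x₂cos θ₂ + e sin θ₂)]) = 29.0000 → r = 29
L² = (x₁ − r cos θ₁)² + (r sin θ₁ − e)² = 23409.0003 → L = 153.0000 → L = 153
check at θ₃=341°: x = 179.7370 (printed 179.7370) ✓

r = 29, L = 153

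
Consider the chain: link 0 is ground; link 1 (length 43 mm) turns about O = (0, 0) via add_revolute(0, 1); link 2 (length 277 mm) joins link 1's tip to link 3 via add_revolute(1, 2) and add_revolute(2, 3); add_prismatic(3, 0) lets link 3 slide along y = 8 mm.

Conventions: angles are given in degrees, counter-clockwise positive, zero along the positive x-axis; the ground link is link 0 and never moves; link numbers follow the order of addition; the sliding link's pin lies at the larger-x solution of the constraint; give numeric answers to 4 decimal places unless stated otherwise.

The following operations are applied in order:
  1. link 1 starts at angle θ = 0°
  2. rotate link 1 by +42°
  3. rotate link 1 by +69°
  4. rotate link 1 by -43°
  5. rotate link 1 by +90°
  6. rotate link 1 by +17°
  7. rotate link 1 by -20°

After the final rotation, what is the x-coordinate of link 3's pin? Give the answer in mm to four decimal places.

geometry: r = 43 mm, L = 277 mm, e = 8 mm; θ starts at 0°
rotate link 1 by +42°: θ ← 0° +42° = 42°
rotate link 1 by +69°: θ ← 42° +69° = 111°
rotate link 1 by -43°: θ ← 111° -43° = 68°
rotate link 1 by +90°: θ ← 68° +90° = 158°
rotate link 1 by +17°: θ ← 158° +17° = 175°
rotate link 1 by -20°: θ ← 175° -20° = 155°
crank pin P = (r cos θ, r sin θ) = (-38.971235, 18.172585)
h = r sin θ − e = 18.172585 − 8 = 10.172585
x = r cos θ + √(L² − h²) = -38.971235 + 276.813147 = 237.841912

237.8419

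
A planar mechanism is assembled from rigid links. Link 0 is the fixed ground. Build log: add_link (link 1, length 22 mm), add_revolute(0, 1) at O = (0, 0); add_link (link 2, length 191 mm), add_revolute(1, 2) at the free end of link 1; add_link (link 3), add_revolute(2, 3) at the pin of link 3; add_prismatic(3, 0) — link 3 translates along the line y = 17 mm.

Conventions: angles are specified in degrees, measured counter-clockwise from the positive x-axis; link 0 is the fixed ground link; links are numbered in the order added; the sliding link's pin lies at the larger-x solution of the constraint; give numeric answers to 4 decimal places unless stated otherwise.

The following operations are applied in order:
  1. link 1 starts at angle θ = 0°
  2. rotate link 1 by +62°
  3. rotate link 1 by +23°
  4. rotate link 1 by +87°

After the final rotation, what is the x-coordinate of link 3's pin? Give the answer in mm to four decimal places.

geometry: r = 22 mm, L = 191 mm, e = 17 mm; θ starts at 0°
rotate link 1 by +62°: θ ← 0° +62° = 62°
rotate link 1 by +23°: θ ← 62° +23° = 85°
rotate link 1 by +87°: θ ← 85° +87° = 172°
crank pin P = (r cos θ, r sin θ) = (-21.785898, 3.061808)
h = r sin θ − e = 3.061808 − 17 = -13.938192
x = r cos θ + √(L² − h²) = -21.785898 + 190.490753 = 168.704855

168.7049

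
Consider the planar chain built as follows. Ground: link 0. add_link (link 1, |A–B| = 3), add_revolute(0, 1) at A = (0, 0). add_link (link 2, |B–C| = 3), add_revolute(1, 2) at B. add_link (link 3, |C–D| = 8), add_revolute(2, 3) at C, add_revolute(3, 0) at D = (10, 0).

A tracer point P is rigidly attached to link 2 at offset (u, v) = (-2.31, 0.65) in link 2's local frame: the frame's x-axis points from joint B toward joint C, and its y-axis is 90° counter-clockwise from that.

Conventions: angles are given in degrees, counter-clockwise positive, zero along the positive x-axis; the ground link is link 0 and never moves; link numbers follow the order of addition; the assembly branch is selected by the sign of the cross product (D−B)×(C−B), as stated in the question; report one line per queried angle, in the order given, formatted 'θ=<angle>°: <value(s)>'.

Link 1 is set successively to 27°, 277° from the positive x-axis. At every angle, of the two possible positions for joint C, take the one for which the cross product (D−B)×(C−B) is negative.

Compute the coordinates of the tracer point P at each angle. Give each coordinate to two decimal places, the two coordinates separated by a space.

A=(0,0), D=(10.00,0)
θ=27°: B = A + 3.00·(cos27°, sin27°) = (2.6730, 1.3620)
θ=27°: |BD| = 7.4525
θ=27°: circle(B,3.00) ∩ circle(D,8.00): a=0.0362, h=2.9998
θ=27°:   candidates: C₊=(3.2568,4.3046) cross=22.356; C₋=(2.1604,-1.5939) cross=-22.356
θ=27°:   branch - wants cross < 0 → take C=(2.1604,-1.5939) (cross=-22.356)
θ=27°: ex = (C−B)/|BC| = (-0.1709,-0.9853); ey = (0.9853,-0.1709)
θ=27°: P = B + -2.31·ex + 0.65·ey = (3.7082,3.5269)
θ=277°: B = A + 3.00·(cos277°, sin277°) = (0.3656, -2.9776)
θ=277°: |BD| = 10.0840
θ=277°: circle(B,3.00) ∩ circle(D,8.00): a=2.3149, h=1.9082
θ=277°:   candidates: C₊=(2.0139,-0.4710) cross=19.242; C₋=(3.1408,-4.1172) cross=-19.242
θ=277°:   branch - wants cross < 0 → take C=(3.1408,-4.1172) (cross=-19.242)
θ=277°: ex = (C−B)/|BC| = (0.9251,-0.3798); ey = (0.3798,0.9251)
θ=277°: P = B + -2.31·ex + 0.65·ey = (-1.5244,-1.4989)

θ=27°: 3.71 3.53
θ=277°: -1.52 -1.50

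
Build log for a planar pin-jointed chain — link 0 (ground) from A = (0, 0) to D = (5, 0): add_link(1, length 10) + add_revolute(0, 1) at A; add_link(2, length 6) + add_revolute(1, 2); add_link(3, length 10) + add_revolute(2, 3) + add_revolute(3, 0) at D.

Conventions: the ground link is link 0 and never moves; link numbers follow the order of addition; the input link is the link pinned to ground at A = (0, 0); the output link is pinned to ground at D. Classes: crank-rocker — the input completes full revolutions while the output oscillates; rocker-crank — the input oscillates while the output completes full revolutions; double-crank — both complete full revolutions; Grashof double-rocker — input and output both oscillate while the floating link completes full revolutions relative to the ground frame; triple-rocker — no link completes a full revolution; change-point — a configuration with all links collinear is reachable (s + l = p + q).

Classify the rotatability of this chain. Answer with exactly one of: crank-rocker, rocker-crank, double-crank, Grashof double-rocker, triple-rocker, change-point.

lengths: ground=5, input=10, coupler=6, output=10
sorted: s=5 (shortest), l=10 (longest), p+q=16
s + l = 15 vs p + q = 16
s + l < p + q (Grashof) with shortest = ground link → double-crank

double-crank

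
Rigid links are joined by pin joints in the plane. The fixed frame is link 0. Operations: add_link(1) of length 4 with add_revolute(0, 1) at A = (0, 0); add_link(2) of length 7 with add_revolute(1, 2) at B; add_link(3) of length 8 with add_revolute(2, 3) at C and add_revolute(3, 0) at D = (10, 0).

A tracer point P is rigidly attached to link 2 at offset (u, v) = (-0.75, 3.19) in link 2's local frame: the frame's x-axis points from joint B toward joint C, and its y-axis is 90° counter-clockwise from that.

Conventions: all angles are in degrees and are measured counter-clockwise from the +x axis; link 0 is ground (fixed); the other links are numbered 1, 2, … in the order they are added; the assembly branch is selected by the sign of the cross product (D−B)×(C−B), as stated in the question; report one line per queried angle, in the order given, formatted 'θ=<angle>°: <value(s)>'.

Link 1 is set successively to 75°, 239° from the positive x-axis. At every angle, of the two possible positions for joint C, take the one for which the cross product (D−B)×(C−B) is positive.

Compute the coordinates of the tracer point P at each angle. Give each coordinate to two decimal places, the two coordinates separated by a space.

A=(0,0), D=(10.00,0)
θ=75°: B = A + 4.00·(cos75°, sin75°) = (1.0353, 3.8637)
θ=75°: |BD| = 9.7619
θ=75°: circle(B,7.00) ∩ circle(D,8.00): a=4.1127, h=5.6645
θ=75°:   candidates: C₊=(7.0540,7.4378) cross=55.296; C₋=(2.5701,-2.9660) cross=-55.296
θ=75°:   branch + wants cross > 0 → take C=(7.0540,7.4378) (cross=55.296)
θ=75°: ex = (C−B)/|BC| = (0.8598,0.5106); ey = (-0.5106,0.8598)
θ=75°: P = B + -0.75·ex + 3.19·ey = (-1.2384,6.2236)
θ=239°: B = A + 4.00·(cos239°, sin239°) = (-2.0602, -3.4287)
θ=239°: |BD| = 12.5381
θ=239°: circle(B,7.00) ∩ circle(D,8.00): a=5.6709, h=4.1038
θ=239°:   candidates: C₊=(2.2723,2.0695) cross=51.454; C₋=(4.5168,-5.8253) cross=-51.454
θ=239°:   branch + wants cross > 0 → take C=(2.2723,2.0695) (cross=51.454)
θ=239°: ex = (C−B)/|BC| = (0.6189,0.7855); ey = (-0.7855,0.6189)
θ=239°: P = B + -0.75·ex + 3.19·ey = (-5.0299,-2.0434)

θ=75°: -1.24 6.22
θ=239°: -5.03 -2.04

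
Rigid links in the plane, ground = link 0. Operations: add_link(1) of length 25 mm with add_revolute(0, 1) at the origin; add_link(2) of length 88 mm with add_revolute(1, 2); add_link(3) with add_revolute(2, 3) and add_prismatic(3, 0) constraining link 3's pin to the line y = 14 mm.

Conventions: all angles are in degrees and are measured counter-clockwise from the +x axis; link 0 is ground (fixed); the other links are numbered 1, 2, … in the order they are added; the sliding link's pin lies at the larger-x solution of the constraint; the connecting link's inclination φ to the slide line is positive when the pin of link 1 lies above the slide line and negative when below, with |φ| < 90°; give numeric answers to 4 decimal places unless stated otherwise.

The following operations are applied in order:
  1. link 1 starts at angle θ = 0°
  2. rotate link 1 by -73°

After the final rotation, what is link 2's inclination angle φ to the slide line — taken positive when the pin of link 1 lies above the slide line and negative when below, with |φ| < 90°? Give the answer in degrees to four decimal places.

geometry: r = 25 mm, L = 88 mm, e = 14 mm; θ starts at 0°
rotate link 1 by -73°: θ ← 0° -73° = -73°
h = r sin θ − e = -23.907619 − 14 = -37.907619
sin φ = h / L = -37.907619 / 88 = -0.43076840
φ = arcsin(-0.43076840) = -25.516334°

-25.5163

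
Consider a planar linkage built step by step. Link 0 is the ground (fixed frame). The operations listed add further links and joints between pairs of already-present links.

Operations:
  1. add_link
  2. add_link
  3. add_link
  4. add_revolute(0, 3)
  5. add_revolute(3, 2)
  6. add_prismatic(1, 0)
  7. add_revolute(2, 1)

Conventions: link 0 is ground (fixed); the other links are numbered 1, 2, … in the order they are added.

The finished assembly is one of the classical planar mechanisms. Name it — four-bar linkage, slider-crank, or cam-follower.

links: 4 (incl. ground); joints: 3 revolute, 1 prismatic, 0 higher (cam) pair, forming one closed loop
4 links, 3 revolutes + 1 prismatic in one loop → slider-crank

slider-crank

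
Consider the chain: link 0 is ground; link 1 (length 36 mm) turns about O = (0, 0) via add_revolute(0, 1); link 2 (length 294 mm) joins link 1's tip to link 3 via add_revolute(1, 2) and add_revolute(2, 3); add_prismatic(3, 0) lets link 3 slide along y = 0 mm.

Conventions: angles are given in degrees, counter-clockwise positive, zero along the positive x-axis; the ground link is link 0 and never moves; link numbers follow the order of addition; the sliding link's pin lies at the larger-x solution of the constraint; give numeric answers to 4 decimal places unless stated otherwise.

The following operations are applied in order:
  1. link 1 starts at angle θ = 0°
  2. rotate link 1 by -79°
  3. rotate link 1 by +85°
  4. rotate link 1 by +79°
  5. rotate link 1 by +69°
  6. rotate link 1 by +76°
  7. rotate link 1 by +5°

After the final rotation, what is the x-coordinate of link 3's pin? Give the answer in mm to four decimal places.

geometry: r = 36 mm, L = 294 mm, e = 0 mm; θ starts at 0°
rotate link 1 by -79°: θ ← 0° -79° = -79°
rotate link 1 by +85°: θ ← -79° +85° = 6°
rotate link 1 by +79°: θ ← 6° +79° = 85°
rotate link 1 by +69°: θ ← 85° +69° = 154°
rotate link 1 by +76°: θ ← 154° +76° = 230°
rotate link 1 by +5°: θ ← 230° +5° = 235°
crank pin P = (r cos θ, r sin θ) = (-20.648752, -29.489474)
h = r sin θ − e = -29.489474 − 0 = -29.489474
x = r cos θ + √(L² − h²) = -20.648752 + 292.517300 = 271.868549

271.8685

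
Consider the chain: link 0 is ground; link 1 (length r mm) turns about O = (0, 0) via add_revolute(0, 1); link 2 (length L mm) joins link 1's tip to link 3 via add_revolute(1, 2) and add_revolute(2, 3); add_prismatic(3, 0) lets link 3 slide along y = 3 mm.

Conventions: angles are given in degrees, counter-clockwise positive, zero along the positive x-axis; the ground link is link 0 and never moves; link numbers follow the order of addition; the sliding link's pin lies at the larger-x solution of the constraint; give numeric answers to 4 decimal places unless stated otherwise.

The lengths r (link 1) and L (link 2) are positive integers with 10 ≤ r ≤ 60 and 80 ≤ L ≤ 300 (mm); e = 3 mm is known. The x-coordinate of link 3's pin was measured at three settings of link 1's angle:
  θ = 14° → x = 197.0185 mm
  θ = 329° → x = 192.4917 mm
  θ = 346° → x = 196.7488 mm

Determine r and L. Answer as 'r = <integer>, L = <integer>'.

constraint per measurement: (x − r cos θ)² + (r sin θ − e)² = L²
subtracting the θ₁ and θ₂ equations cancels the r² and L² terms:
r = (x₁² − x₂²) / (2[(x₁cos θ₁ + e sin θ₁) − (x₂cos θ₂ + e sin θ₂)]) = 30.9998 → r = 31
L² = (x₁ − r cos θ₁)² + (r sin θ₁ − e)² = 27888.9869 → L = 167.0000 → L = 167
check at θ₃=346°: x = 196.7488 (printed 196.7488) ✓

r = 31, L = 167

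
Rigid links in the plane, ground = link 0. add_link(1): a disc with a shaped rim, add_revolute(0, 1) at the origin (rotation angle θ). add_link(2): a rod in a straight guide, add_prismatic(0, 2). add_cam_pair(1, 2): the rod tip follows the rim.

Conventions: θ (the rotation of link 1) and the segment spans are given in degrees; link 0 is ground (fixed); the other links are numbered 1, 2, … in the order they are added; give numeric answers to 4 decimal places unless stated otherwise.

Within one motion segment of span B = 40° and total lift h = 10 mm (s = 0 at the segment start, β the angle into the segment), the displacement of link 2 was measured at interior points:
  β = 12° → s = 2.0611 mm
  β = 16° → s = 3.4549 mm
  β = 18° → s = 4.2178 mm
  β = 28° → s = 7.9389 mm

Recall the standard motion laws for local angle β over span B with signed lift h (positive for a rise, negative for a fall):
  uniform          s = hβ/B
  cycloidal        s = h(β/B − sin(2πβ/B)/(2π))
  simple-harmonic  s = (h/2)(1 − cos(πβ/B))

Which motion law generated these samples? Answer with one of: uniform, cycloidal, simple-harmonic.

candidates at β/B = r: uniform s = h·r (linear in β); cycloidal s = h·(r − sin(2πr)/(2π)); simple-harmonic s = (h/2)(1 − cos(πr))
β=12°: printed 2.0611 | uniform 3.0000, cycloidal 1.4863, simple-harmonic 2.0611
β=16°: printed 3.4549 | uniform 4.0000, cycloidal 3.0645, simple-harmonic 3.4549
β=18°: printed 4.2178 | uniform 4.5000, cycloidal 4.0082, simple-harmonic 4.2178
β=28°: printed 7.9389 | uniform 7.0000, cycloidal 8.5137, simple-harmonic 7.9389
only one law matches every sample → simple-harmonic

simple-harmonic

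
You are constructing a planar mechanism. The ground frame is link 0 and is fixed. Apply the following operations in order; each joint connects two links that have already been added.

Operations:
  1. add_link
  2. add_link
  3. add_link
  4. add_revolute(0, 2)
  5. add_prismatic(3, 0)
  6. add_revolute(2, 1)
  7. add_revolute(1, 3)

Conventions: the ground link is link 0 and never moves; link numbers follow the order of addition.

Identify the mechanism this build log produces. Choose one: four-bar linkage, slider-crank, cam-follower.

links: 4 (incl. ground); joints: 3 revolute, 1 prismatic, 0 higher (cam) pair, forming one closed loop
4 links, 3 revolutes + 1 prismatic in one loop → slider-crank

slider-crank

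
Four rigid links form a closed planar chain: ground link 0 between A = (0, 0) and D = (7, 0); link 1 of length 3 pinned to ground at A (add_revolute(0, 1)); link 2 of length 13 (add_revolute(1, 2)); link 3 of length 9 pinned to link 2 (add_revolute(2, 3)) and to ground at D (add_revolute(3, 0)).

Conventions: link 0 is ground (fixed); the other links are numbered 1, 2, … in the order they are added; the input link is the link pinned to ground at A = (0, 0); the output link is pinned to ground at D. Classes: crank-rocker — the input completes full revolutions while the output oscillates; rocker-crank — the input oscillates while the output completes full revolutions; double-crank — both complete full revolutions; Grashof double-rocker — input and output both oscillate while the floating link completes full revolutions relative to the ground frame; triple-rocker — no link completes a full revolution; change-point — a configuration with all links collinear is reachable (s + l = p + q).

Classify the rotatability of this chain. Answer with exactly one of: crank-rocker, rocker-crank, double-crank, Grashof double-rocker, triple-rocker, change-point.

lengths: ground=7, input=3, coupler=13, output=9
sorted: s=3 (shortest), l=13 (longest), p+q=16
s + l = 16 vs p + q = 16
s + l = p + q → change-point (collinear configuration reachable)

change-point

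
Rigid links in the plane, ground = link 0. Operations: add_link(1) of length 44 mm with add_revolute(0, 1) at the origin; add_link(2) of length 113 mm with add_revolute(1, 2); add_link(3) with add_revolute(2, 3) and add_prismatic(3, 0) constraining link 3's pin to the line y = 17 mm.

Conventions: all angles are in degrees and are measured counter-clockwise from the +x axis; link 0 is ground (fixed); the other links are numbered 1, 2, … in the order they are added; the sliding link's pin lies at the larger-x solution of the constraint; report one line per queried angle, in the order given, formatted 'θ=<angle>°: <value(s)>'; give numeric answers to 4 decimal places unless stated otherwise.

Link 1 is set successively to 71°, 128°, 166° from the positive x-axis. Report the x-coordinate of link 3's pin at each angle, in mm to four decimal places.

geometry: r = 44 mm, L = 113 mm, e = 17 mm
θ=71°: crank pin P = (r cos θ, r sin θ) = (14.324999, 41.602817)
θ=71°: h = r sin θ − e = 41.602817 − 17 = 24.602817
θ=71°: x = r cos θ + √(L² − h²) = 14.324999 + 110.289172 = 124.614170
θ=128°: crank pin P = (r cos θ, r sin θ) = (-27.089105, 34.672473)
θ=128°: h = r sin θ − e = 34.672473 − 17 = 17.672473
θ=128°: x = r cos θ + √(L² − h²) = -27.089105 + 111.609514 = 84.520409
θ=166°: crank pin P = (r cos θ, r sin θ) = (-42.693012, 10.644563)
θ=166°: h = r sin θ − e = 10.644563 − 17 = -6.355437
θ=166°: x = r cos θ + √(L² − h²) = -42.693012 + 112.821135 = 70.128123

θ=71°: 124.6142
θ=128°: 84.5204
θ=166°: 70.1281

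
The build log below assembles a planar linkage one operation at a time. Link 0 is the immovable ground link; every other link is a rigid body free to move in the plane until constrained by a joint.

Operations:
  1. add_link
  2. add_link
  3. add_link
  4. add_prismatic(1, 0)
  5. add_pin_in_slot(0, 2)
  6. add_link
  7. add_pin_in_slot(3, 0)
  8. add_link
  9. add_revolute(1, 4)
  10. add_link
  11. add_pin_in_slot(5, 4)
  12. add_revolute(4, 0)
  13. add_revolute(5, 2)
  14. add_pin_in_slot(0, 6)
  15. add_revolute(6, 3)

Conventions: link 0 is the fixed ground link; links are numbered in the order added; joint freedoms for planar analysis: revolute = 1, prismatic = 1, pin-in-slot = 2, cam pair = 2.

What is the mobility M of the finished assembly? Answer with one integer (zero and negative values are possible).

link 0 = ground. State L|J1|J2 = 1|0|0
+link1  2|0|0
+link2  3|0|0
+link3  4|0|0
P(1,0) f=1→J1  4|1|0
PS(0,2) f=2→J2  4|1|1
+link4  5|1|1
PS(3,0) f=2→J2  5|1|2
+link5  6|1|2
R(1,4) f=1→J1  6|2|2
+link6  7|2|2
PS(5,4) f=2→J2  7|2|3
R(4,0) f=1→J1  7|3|3
R(5,2) f=1→J1  7|4|3
PS(0,6) f=2→J2  7|4|4
R(6,3) f=1→J1  7|5|4
M = 3(7−1)−2·5−4 = 18−10−4 = 4

M = 4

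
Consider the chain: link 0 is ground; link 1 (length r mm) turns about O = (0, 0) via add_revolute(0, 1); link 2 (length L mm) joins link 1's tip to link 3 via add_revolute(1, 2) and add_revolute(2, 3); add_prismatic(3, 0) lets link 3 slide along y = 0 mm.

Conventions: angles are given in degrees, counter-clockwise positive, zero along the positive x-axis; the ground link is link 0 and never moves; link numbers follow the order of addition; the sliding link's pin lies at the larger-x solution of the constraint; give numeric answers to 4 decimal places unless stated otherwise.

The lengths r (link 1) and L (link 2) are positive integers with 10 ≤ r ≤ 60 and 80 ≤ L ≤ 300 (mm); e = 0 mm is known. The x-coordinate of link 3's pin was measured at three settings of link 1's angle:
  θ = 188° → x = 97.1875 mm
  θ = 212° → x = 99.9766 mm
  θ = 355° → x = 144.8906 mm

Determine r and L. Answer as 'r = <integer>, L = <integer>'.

constraint per measurement: (x − r cos θ)² + (r sin θ − e)² = L²
subtracting the θ₁ and θ₂ equations cancels the r² and L² terms:
r = (x₁² − x₂²) / (2[(x₁cos θ₁ + e sin θ₁) − (x₂cos θ₂ + e sin θ₂)]) = 23.9995 → r = 24
L² = (x₁ − r cos θ₁)² + (r sin θ₁ − e)² = 14641.0107 → L = 121.0000 → L = 121
check at θ₃=355°: x = 144.8906 (printed 144.8906) ✓

r = 24, L = 121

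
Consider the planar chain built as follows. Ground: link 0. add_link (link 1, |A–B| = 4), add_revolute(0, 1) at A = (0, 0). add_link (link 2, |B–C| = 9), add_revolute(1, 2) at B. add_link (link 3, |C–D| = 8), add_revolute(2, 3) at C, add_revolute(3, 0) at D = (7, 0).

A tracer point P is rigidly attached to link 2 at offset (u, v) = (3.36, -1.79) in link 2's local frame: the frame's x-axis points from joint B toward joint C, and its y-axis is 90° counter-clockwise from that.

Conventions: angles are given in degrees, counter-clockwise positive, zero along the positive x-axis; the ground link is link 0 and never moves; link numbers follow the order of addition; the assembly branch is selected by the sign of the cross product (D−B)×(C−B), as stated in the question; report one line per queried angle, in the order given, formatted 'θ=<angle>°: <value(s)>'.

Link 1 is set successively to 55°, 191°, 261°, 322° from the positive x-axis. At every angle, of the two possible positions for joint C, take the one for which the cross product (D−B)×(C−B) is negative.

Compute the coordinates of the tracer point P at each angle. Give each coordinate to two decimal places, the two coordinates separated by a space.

A=(0,0), D=(7.00,0)
θ=55°: B = A + 4.00·(cos55°, sin55°) = (2.2943, 3.2766)
θ=55°: |BD| = 5.7341
θ=55°: circle(B,9.00) ∩ circle(D,8.00): a=4.3494, h=7.8793
θ=55°:   candidates: C₊=(10.3661,7.2574) cross=45.180; C₋=(1.3612,-5.6749) cross=-45.180
θ=55°:   branch - wants cross < 0 → take C=(1.3612,-5.6749) (cross=-45.180)
θ=55°: ex = (C−B)/|BC| = (-0.1037,-0.9946); ey = (0.9946,-0.1037)
θ=55°: P = B + 3.36·ex + -1.79·ey = (0.1656,0.1203)
θ=191°: B = A + 4.00·(cos191°, sin191°) = (-3.9265, -0.7632)
θ=191°: |BD| = 10.9531
θ=191°: circle(B,9.00) ∩ circle(D,8.00): a=6.2526, h=6.4734
θ=191°:   candidates: C₊=(1.8598,6.1301) cross=70.904; C₋=(2.7620,-6.7852) cross=-70.904
θ=191°:   branch - wants cross < 0 → take C=(2.7620,-6.7852) (cross=-70.904)
θ=191°: ex = (C−B)/|BC| = (0.7432,-0.6691); ey = (0.6691,0.7432)
θ=191°: P = B + 3.36·ex + -1.79·ey = (-2.6272,-4.3417)
θ=261°: B = A + 4.00·(cos261°, sin261°) = (-0.6257, -3.9508)
θ=261°: |BD| = 8.5884
θ=261°: circle(B,9.00) ∩ circle(D,8.00): a=5.2839, h=7.2856
θ=261°:   candidates: C₊=(0.7144,4.9489) cross=62.572; C₋=(7.4174,-7.9891) cross=-62.572
θ=261°:   branch - wants cross < 0 → take C=(7.4174,-7.9891) (cross=-62.572)
θ=261°: ex = (C−B)/|BC| = (0.8937,-0.4487); ey = (0.4487,0.8937)
θ=261°: P = B + 3.36·ex + -1.79·ey = (1.5738,-7.0581)
θ=322°: B = A + 4.00·(cos322°, sin322°) = (3.1520, -2.4626)
θ=322°: |BD| = 4.5685
θ=322°: circle(B,9.00) ∩ circle(D,8.00): a=4.1448, h=7.9888
θ=322°:   candidates: C₊=(2.3368,6.5004) cross=36.497; C₋=(10.9494,-6.9571) cross=-36.497
θ=322°:   branch - wants cross < 0 → take C=(10.9494,-6.9571) (cross=-36.497)
θ=322°: ex = (C−B)/|BC| = (0.8664,-0.4994); ey = (0.4994,0.8664)
θ=322°: P = B + 3.36·ex + -1.79·ey = (5.1692,-5.6914)

θ=55°: 0.17 0.12
θ=191°: -2.63 -4.34
θ=261°: 1.57 -7.06
θ=322°: 5.17 -5.69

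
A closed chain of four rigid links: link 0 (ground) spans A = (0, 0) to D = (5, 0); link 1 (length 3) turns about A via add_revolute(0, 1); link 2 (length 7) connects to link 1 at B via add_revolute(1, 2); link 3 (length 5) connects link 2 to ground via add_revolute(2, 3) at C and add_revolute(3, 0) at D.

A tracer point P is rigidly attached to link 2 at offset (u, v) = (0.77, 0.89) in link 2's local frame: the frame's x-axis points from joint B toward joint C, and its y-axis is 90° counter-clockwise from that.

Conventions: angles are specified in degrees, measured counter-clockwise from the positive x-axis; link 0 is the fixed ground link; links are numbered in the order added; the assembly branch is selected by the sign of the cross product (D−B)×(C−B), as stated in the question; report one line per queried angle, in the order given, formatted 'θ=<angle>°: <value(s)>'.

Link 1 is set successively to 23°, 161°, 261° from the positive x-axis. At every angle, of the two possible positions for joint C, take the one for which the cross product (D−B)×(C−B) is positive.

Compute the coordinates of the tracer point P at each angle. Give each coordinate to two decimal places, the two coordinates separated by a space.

A=(0,0), D=(5.00,0)
θ=23°: B = A + 3.00·(cos23°, sin23°) = (2.7615, 1.1722)
θ=23°: |BD| = 2.5268
θ=23°: circle(B,7.00) ∩ circle(D,5.00): a=6.0125, h=3.5847
θ=23°:   candidates: C₊=(9.7508,1.5587) cross=9.058; C₋=(6.4249,-4.7927) cross=-9.058
θ=23°:   branch + wants cross > 0 → take C=(9.7508,1.5587) (cross=9.058)
θ=23°: ex = (C−B)/|BC| = (0.9985,0.0552); ey = (-0.0552,0.9985)
θ=23°: P = B + 0.77·ex + 0.89·ey = (3.4812,2.1034)
θ=161°: B = A + 3.00·(cos161°, sin161°) = (-2.8366, 0.9767)
θ=161°: |BD| = 7.8972
θ=161°: circle(B,7.00) ∩ circle(D,5.00): a=5.4681, h=4.3703
θ=161°:   candidates: C₊=(3.1301,4.6372) cross=34.513; C₋=(2.0491,-4.0363) cross=-34.513
θ=161°:   branch + wants cross > 0 → take C=(3.1301,4.6372) (cross=34.513)
θ=161°: ex = (C−B)/|BC| = (0.8524,0.5229); ey = (-0.5229,0.8524)
θ=161°: P = B + 0.77·ex + 0.89·ey = (-2.6456,2.1380)
θ=261°: B = A + 3.00·(cos261°, sin261°) = (-0.4693, -2.9631)
θ=261°: |BD| = 6.2204
θ=261°: circle(B,7.00) ∩ circle(D,5.00): a=5.0393, h=4.8585
θ=261°:   candidates: C₊=(1.6472,3.7093) cross=30.222; C₋=(6.2759,-4.8345) cross=-30.222
θ=261°:   branch + wants cross > 0 → take C=(1.6472,3.7093) (cross=30.222)
θ=261°: ex = (C−B)/|BC| = (0.3024,0.9532); ey = (-0.9532,0.3024)
θ=261°: P = B + 0.77·ex + 0.89·ey = (-1.0848,-1.9600)

θ=23°: 3.48 2.10
θ=161°: -2.65 2.14
θ=261°: -1.08 -1.96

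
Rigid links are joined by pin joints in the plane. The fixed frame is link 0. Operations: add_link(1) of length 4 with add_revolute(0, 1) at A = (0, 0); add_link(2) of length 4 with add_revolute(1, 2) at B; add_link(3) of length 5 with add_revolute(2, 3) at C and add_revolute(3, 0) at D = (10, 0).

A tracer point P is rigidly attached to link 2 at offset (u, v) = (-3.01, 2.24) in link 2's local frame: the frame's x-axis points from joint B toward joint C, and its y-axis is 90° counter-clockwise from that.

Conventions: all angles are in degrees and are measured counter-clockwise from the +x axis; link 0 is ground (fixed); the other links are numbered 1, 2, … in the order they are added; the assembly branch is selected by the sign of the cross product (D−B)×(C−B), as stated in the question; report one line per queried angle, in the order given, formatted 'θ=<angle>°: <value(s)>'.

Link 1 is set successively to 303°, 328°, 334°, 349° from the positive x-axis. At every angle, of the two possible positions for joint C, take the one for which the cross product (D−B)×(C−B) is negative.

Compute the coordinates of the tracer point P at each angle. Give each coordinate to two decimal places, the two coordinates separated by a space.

A=(0,0), D=(10.00,0)
θ=303°: B = A + 4.00·(cos303°, sin303°) = (2.1786, -3.3547)
θ=303°: |BD| = 8.5105
θ=303°: circle(B,4.00) ∩ circle(D,5.00): a=3.7265, h=1.4537
θ=303°:   candidates: C₊=(5.0303,-0.5498) cross=12.372; C₋=(6.1763,-3.2218) cross=-12.372
θ=303°:   branch - wants cross < 0 → take C=(6.1763,-3.2218) (cross=-12.372)
θ=303°: ex = (C−B)/|BC| = (0.9994,0.0332); ey = (-0.0332,0.9994)
θ=303°: P = B + -3.01·ex + 2.24·ey = (-0.9042,-1.2160)
θ=328°: B = A + 4.00·(cos328°, sin328°) = (3.3922, -2.1197)
θ=328°: |BD| = 6.9395
θ=328°: circle(B,4.00) ∩ circle(D,5.00): a=2.8213, h=2.8356
θ=328°:   candidates: C₊=(5.2125,1.4421) cross=19.677; C₋=(6.9448,-3.9580) cross=-19.677
θ=328°:   branch - wants cross < 0 → take C=(6.9448,-3.9580) (cross=-19.677)
θ=328°: ex = (C−B)/|BC| = (0.8881,-0.4596); ey = (0.4596,0.8881)
θ=328°: P = B + -3.01·ex + 2.24·ey = (1.7483,1.2531)
θ=334°: B = A + 4.00·(cos334°, sin334°) = (3.5952, -1.7535)
θ=334°: |BD| = 6.6405
θ=334°: circle(B,4.00) ∩ circle(D,5.00): a=2.6426, h=3.0028
θ=334°:   candidates: C₊=(5.3511,1.8405) cross=19.940; C₋=(6.9369,-3.9519) cross=-19.940
θ=334°:   branch - wants cross < 0 → take C=(6.9369,-3.9519) (cross=-19.940)
θ=334°: ex = (C−B)/|BC| = (0.8354,-0.5496); ey = (0.5496,0.8354)
θ=334°: P = B + -3.01·ex + 2.24·ey = (2.3116,1.7722)
θ=349°: B = A + 4.00·(cos349°, sin349°) = (3.9265, -0.7632)
θ=349°: |BD| = 6.1213
θ=349°: circle(B,4.00) ∩ circle(D,5.00): a=2.3255, h=3.2546
θ=349°:   candidates: C₊=(5.8281,2.7559) cross=19.922; C₋=(6.6396,-3.7024) cross=-19.922
θ=349°:   branch - wants cross < 0 → take C=(6.6396,-3.7024) (cross=-19.922)
θ=349°: ex = (C−B)/|BC| = (0.6783,-0.7348); ey = (0.7348,0.6783)
θ=349°: P = B + -3.01·ex + 2.24·ey = (3.5308,2.9679)

θ=303°: -0.90 -1.22
θ=328°: 1.75 1.25
θ=334°: 2.31 1.77
θ=349°: 3.53 2.97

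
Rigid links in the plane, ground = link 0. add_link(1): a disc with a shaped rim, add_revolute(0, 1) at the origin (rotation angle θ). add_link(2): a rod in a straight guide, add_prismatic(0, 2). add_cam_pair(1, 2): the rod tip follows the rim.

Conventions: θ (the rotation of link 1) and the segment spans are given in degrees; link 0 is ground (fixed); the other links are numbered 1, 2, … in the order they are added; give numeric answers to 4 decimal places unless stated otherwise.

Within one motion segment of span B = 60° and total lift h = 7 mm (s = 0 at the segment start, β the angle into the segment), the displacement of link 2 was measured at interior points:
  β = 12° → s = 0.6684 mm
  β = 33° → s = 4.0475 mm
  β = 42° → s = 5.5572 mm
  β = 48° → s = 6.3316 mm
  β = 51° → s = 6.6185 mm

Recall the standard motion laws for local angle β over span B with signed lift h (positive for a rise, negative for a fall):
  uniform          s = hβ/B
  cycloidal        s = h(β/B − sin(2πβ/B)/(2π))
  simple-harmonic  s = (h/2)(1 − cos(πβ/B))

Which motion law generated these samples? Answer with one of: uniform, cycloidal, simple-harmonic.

candidates at β/B = r: uniform s = h·r (linear in β); cycloidal s = h·(r − sin(2πr)/(2π)); simple-harmonic s = (h/2)(1 − cos(πr))
β=12°: printed 0.6684 | uniform 1.4000, cycloidal 0.3404, simple-harmonic 0.6684
β=33°: printed 4.0475 | uniform 3.8500, cycloidal 4.1943, simple-harmonic 4.0475
β=42°: printed 5.5572 | uniform 4.9000, cycloidal 5.9596, simple-harmonic 5.5572
β=48°: printed 6.3316 | uniform 5.6000, cycloidal 6.6596, simple-harmonic 6.3316
β=51°: printed 6.6185 | uniform 5.9500, cycloidal 6.8513, simple-harmonic 6.6185
only one law matches every sample → simple-harmonic

simple-harmonic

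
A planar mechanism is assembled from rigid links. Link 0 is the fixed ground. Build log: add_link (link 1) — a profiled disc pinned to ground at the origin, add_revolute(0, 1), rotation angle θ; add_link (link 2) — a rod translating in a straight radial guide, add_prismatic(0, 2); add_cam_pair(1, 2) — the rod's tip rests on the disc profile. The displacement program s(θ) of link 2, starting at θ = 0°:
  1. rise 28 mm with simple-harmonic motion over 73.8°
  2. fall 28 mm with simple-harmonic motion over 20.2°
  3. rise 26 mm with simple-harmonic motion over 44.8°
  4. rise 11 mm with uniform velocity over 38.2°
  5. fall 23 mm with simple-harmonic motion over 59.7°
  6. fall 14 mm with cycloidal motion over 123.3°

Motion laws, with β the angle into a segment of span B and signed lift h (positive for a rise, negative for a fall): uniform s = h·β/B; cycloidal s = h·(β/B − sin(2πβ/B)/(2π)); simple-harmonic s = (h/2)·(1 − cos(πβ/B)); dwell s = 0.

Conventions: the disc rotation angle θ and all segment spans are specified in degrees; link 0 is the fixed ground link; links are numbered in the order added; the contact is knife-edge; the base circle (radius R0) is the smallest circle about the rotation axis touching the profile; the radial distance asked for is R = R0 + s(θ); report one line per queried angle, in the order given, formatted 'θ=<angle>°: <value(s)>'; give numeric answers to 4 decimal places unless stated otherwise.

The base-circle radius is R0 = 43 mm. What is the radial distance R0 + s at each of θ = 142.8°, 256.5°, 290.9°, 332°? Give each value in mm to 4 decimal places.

seg 1 [0°–73.8°] simple-harmonic, h=28: full span → s += 28 → s = 28.0000
seg 2 [73.8°–94°] simple-harmonic, h=-28: full span → s += -28 → s = 0.0000
seg 3 [94°–138.8°] simple-harmonic, h=26: full span → s += 26 → s = 26.0000
seg 4 [138.8°–177°] uniform, h=11: θ=142.8° here. β=4, B=38.2. 11·4/38.2 = 1.1518 → s = 27.1518
seg 4 [138.8°–177°] uniform, h=11: full span → s += 11 → s = 37.0000
seg 5 [177°–236.7°] simple-harmonic, h=-23: full span → s += -23 → s = 14.0000
seg 6 [236.7°–360°] cycloidal, h=-14: θ=256.5° here. β=19.8, B=123.3. -14·(0.1606 − sin(2π·0.1606)/(2π)) = -0.3625 → s = 13.6375
seg 6 [236.7°–360°] cycloidal, h=-14: θ=290.9° here. β=54.2, B=123.3. -14·(0.4396 − sin(2π·0.4396)/(2π)) = -5.3284 → s = 8.6716
seg 6 [236.7°–360°] cycloidal, h=-14: θ=332° here. β=95.3, B=123.3. -14·(0.7729 − sin(2π·0.7729)/(2π)) = -13.0259 → s = 0.9741
θ=142.8°: R = R0 + s = 43 + 27.1518 = 70.1518
θ=256.5°: R = R0 + s = 43 + 13.6375 = 56.6375
θ=290.9°: R = R0 + s = 43 + 8.6716 = 51.6716
θ=332°: R = R0 + s = 43 + 0.9741 = 43.9741

θ=142.8°: 70.1518
θ=256.5°: 56.6375
θ=290.9°: 51.6716
θ=332°: 43.9741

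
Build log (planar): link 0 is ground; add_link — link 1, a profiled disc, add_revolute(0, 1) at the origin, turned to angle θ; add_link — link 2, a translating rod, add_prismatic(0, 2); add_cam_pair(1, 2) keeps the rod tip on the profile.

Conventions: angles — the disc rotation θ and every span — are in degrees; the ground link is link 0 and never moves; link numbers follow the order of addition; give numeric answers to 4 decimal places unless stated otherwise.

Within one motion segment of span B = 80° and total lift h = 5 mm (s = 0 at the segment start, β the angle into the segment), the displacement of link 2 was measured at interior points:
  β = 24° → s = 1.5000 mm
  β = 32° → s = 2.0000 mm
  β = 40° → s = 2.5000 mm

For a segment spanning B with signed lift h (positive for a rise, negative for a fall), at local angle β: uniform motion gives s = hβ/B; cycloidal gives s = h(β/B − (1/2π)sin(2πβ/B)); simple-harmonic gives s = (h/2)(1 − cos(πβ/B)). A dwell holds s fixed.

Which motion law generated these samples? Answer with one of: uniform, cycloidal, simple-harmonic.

candidates at β/B = r: uniform s = h·r (linear in β); cycloidal s = h·(r − sin(2πr)/(2π)); simple-harmonic s = (h/2)(1 − cos(πr))
β=24°: printed 1.5000 | uniform 1.5000, cycloidal 0.7432, simple-harmonic 1.0305
β=32°: printed 2.0000 | uniform 2.0000, cycloidal 1.5323, simple-harmonic 1.7275
β=40°: printed 2.5000 | uniform 2.5000, cycloidal 2.5000, simple-harmonic 2.5000
only one law matches every sample → uniform

uniform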